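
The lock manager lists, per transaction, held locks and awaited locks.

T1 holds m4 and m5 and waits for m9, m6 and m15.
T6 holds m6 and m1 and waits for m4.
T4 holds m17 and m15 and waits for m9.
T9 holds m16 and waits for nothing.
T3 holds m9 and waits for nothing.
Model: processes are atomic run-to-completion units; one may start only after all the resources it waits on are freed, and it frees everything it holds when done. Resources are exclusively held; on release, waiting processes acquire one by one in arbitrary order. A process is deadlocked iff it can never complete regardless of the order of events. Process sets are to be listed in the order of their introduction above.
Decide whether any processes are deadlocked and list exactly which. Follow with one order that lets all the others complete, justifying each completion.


Deadlocked set: T1 and T6.
Key observation: along T1 -> T6 -> T1, each member waits on what the next one holds — a deadlock; no other process is dragged down with it.
The rest can finish in the order T9, T3, T4.
Walking it through:
  T9 waits on nothing -> runs at once and releases m16
  T3 waits on nothing -> runs at once and releases m9
  run T4 (all its waits — m9 — are resolved); releases m17 and m15


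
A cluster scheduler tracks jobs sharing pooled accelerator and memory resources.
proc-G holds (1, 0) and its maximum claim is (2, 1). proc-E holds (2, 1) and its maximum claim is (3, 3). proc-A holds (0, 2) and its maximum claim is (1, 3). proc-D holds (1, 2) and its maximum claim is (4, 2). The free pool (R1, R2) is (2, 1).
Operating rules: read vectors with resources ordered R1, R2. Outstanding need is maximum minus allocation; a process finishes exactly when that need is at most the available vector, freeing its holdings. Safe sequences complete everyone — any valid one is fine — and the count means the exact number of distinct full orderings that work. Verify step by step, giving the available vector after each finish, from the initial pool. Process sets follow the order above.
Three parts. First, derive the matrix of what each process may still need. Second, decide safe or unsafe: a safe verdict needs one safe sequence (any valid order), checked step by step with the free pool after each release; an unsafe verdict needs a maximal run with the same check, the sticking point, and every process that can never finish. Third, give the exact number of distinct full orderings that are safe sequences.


(1) Need matrix, components ordered R1, R2:
  proc-G: (1, 1)
  proc-E: (1, 2)
  proc-A: (1, 1)
  proc-D: (3, 0)
(2) SAFE — a valid safe sequence is proc-G, proc-D, proc-A, proc-E.
Key observation: the first exact fit in this order is proc-G — it needs (1, 1) with (2, 1) free, meeting a requested resource to the last unit.
Walking it through:
  pool = (2, 1)
  run proc-G (needs (1, 1), free (2, 1)); after release of (1, 0) the pool is (3, 1)
  run proc-D (needs (3, 0), free (3, 1)); after release of (1, 2) the pool is (4, 3)
  run proc-A (needs (1, 1), free (4, 3)); after release of (0, 2) the pool is (4, 5)
  run proc-E (needs (1, 2), free (4, 5)); after release of (2, 1) the pool is (6, 6)
(3) The exact count: 8 of the possible complete orderings are safe sequences.


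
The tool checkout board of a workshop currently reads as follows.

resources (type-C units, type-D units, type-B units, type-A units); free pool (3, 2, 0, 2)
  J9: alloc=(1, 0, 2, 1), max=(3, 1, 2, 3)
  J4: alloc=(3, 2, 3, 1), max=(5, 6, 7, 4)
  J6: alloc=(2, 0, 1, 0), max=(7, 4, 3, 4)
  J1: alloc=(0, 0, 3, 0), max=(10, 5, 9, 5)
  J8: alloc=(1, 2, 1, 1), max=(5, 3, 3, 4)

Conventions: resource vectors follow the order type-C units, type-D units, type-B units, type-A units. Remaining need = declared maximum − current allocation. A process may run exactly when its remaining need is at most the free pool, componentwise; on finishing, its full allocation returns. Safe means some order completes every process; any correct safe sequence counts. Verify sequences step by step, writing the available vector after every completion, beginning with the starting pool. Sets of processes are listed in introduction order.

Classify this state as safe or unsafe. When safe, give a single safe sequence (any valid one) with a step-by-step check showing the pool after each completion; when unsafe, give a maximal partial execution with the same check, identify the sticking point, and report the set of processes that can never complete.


SAFE. One safe sequence: J9, J8, J6, J4, J1.
Key observation: at J9 the run first touches a limit — (2, 1, 0, 2) against (3, 2, 0, 2), exact on a resource it actually requests.
Check, step by step:
  pool = (3, 2, 0, 2)
  run J9 (needs (2, 1, 0, 2), free (3, 2, 0, 2)); after release of (1, 0, 2, 1) the pool is (4, 2, 2, 3)
  run J8 (needs (4, 1, 2, 3), free (4, 2, 2, 3)); after release of (1, 2, 1, 1) the pool is (5, 4, 3, 4)
  run J6 (needs (5, 4, 2, 4), free (5, 4, 3, 4)); after release of (2, 0, 1, 0) the pool is (7, 4, 4, 4)
  run J4 (needs (2, 4, 4, 3), free (7, 4, 4, 4)); after release of (3, 2, 3, 1) the pool is (10, 6, 7, 5)
  run J1 (needs (10, 5, 6, 5), free (10, 6, 7, 5)); after release of (0, 0, 3, 0) the pool is (10, 6, 10, 5)


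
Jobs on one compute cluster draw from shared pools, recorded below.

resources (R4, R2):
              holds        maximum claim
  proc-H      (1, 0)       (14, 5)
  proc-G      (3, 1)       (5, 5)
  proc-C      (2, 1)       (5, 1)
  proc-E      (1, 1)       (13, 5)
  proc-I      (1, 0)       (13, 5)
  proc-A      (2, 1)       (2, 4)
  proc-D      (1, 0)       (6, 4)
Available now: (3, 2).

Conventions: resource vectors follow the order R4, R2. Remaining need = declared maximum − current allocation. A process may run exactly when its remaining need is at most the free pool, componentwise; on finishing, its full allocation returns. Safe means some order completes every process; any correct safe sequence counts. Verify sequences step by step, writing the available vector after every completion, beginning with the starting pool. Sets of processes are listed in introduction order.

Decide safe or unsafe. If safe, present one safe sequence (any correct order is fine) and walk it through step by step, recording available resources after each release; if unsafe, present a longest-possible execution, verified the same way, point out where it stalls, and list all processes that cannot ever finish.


The state is UNSAFE.
Key observation: R4 is the bottleneck — with proc-C, proc-A, proc-D, proc-G done the pool holds (11, 5), short of every remaining need.
The run proc-C, proc-A, proc-D, proc-G cannot be extended any further. Check, step by step:
  pool = (3, 2)
  proc-C: need (3, 0) fits (3, 2); releases (2, 1), pool now (5, 3)
  proc-A: need (0, 3) fits (5, 3); releases (2, 1), pool now (7, 4)
  proc-D: need (5, 4) fits (7, 4); releases (1, 0), pool now (8, 4)
  proc-G: need (2, 4) fits (8, 4); releases (3, 1), pool now (11, 5)
  proc-H cannot run: need (13, 5) vs free (11, 5) (insufficient R4)
  proc-E cannot run: need (12, 4) vs free (11, 5) (insufficient R4)
  proc-I cannot run: need (12, 5) vs free (11, 5) (insufficient R4)
Never able to finish: proc-H, proc-E and proc-I.


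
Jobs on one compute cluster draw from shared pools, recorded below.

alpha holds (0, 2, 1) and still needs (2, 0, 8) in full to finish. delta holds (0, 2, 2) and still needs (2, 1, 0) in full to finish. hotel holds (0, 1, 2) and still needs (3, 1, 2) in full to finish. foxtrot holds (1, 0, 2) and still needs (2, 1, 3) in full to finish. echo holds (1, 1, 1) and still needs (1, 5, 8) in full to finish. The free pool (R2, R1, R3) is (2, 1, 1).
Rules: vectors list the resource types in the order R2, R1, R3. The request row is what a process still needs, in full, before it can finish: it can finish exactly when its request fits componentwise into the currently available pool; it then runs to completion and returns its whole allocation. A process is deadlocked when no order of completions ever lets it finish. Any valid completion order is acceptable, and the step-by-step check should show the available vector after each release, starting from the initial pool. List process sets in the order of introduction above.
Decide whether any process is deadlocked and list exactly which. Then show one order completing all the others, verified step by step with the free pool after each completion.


Deadlocked set: alpha and echo.
Key observation: the wall is R3: completing delta, foxtrot, hotel brings the pool only to (3, 4, 7), and all the rest need more.
The rest can finish in the order delta, foxtrot, hotel. Walking it through:
  pool = (2, 1, 1)
  delta needs (2, 1, 0) <= (2, 1, 1) -> finishes; pool += (0, 2, 2) = (2, 3, 3)
  foxtrot needs (2, 1, 3) <= (2, 3, 3) -> finishes; pool += (1, 0, 2) = (3, 3, 5)
  hotel needs (3, 1, 2) <= (3, 3, 5) -> finishes; pool += (0, 1, 2) = (3, 4, 7)
The blocked processes can never fit:
  alpha cannot run: need (2, 0, 8) vs free (3, 4, 7) (insufficient R3)
  echo cannot run: need (1, 5, 8) vs free (3, 4, 7) (insufficient R1 and R3)


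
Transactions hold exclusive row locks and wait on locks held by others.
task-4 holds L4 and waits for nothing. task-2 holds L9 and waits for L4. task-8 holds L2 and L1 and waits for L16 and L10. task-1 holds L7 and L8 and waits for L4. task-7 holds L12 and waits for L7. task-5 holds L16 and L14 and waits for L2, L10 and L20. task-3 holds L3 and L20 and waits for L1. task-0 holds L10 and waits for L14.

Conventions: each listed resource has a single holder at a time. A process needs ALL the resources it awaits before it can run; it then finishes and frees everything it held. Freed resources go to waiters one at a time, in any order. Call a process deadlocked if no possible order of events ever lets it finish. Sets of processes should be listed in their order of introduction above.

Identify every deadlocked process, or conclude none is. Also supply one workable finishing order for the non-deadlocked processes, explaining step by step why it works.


Deadlocked set: task-8, task-5, task-3 and task-0.
Key observation: task-8 -> task-5 -> task-8 is a circular wait — nothing in it can go first; task-3 and task-0 are caught in further circular waits.
One completion order for the rest: task-4, task-1, task-7, task-2.
Walking it through:
  run task-4 (it waits on nothing); releases L4
  run task-1 (all its waits — L4 — are resolved); releases L7 and L8
  run task-7 (all its waits — L7 — are resolved); releases L12
  run task-2 (all its waits — L4 — are resolved); releases L9


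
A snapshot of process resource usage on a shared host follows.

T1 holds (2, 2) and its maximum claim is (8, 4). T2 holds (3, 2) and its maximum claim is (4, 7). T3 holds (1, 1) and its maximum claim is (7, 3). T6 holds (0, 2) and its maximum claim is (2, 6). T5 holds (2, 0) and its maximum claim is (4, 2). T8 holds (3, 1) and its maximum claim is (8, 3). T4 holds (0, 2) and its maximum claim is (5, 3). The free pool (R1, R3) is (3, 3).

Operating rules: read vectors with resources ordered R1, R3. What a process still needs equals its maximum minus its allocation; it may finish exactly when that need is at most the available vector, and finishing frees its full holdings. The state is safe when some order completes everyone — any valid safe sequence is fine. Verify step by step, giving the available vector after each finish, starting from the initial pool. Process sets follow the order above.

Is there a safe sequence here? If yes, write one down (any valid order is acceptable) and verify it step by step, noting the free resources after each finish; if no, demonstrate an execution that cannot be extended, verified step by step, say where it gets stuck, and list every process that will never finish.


SAFE. One safe sequence: T5, T4, T2, T1, T8, T3, T6.
Key observation: T4 marks the first exact bind of the order: its need (5, 1) fits the free (5, 3) with zero slack on a requested resource.
Verifying each step:
  pool = (3, 3)
  run T5 (needs (2, 2), free (3, 3)); after release of (2, 0) the pool is (5, 3)
  run T4 (needs (5, 1), free (5, 3)); after release of (0, 2) the pool is (5, 5)
  run T2 (needs (1, 5), free (5, 5)); after release of (3, 2) the pool is (8, 7)
  run T1 (needs (6, 2), free (8, 7)); after release of (2, 2) the pool is (10, 9)
  run T8 (needs (5, 2), free (10, 9)); after release of (3, 1) the pool is (13, 10)
  run T3 (needs (6, 2), free (13, 10)); after release of (1, 1) the pool is (14, 11)
  run T6 (needs (2, 4), free (14, 11)); after release of (0, 2) the pool is (14, 13)


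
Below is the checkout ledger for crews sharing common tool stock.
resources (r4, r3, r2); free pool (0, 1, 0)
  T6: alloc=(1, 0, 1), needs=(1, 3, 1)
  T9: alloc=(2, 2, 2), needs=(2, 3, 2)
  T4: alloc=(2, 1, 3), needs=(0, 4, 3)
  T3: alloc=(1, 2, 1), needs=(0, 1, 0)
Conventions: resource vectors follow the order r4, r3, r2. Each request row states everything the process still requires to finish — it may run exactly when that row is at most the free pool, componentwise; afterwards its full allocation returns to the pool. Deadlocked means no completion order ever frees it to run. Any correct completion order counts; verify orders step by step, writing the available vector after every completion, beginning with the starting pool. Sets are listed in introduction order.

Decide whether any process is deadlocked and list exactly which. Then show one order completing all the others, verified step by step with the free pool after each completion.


The deadlocked set is empty.
Key observation: beginning at T3, releases accumulate fast enough that every process eventually fits.
A valid finishing order for the others: T3, T6, T9, T4. Verifying each step:
  pool = (0, 1, 0)
  run T3 (needs (0, 1, 0), free (0, 1, 0)); after release of (1, 2, 1) the pool is (1, 3, 1)
  run T6 (needs (1, 3, 1), free (1, 3, 1)); after release of (1, 0, 1) the pool is (2, 3, 2)
  run T9 (needs (2, 3, 2), free (2, 3, 2)); after release of (2, 2, 2) the pool is (4, 5, 4)
  run T4 (needs (0, 4, 3), free (4, 5, 4)); after release of (2, 1, 3) the pool is (6, 6, 7)


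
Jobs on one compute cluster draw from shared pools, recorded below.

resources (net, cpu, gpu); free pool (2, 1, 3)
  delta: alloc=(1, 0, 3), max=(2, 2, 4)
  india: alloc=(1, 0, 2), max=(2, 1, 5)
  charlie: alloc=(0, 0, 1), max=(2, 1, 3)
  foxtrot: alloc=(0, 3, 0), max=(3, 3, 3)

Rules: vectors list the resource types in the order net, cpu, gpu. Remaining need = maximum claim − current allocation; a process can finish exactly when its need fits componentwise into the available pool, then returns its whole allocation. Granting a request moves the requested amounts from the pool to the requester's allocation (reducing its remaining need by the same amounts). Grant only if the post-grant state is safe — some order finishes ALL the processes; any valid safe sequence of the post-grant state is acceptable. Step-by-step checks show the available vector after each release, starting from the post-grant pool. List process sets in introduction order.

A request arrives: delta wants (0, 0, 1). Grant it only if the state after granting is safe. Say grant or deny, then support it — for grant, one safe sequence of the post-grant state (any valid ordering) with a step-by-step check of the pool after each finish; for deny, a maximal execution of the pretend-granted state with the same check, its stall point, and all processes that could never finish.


GRANT — the state after the grant stays safe, e.g. via charlie, india, foxtrot, delta.
Key observation: after the grant the pool drops to (2, 1, 2), which still lets charlie finish first and unwind the rest.
Verifying the post-grant state step by step:
  pool = (2, 1, 2)
  run charlie (needs (2, 1, 2), free (2, 1, 2)); after release of (0, 0, 1) the pool is (2, 1, 3)
  run india (needs (1, 1, 3), free (2, 1, 3)); after release of (1, 0, 2) the pool is (3, 1, 5)
  run foxtrot (needs (3, 0, 3), free (3, 1, 5)); after release of (0, 3, 0) the pool is (3, 4, 5)
  run delta (needs (1, 2, 0), free (3, 4, 5)); after release of (1, 0, 4) the pool is (4, 4, 9)


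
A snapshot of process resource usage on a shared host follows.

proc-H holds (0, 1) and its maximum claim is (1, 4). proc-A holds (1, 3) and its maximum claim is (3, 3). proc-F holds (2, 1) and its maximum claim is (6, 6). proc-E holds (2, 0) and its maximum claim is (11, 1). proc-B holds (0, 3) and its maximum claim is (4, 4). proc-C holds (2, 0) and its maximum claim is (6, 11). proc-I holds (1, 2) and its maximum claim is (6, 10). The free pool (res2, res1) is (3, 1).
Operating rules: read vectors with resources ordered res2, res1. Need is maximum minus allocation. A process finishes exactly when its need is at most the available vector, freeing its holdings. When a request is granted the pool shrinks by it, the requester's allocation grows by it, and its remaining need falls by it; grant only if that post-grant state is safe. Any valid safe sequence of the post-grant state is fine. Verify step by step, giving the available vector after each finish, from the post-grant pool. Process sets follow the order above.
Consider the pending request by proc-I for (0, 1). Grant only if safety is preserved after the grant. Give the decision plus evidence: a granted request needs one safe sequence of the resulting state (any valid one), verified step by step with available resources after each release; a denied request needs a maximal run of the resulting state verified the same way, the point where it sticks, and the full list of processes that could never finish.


GRANT: granting preserves safety; a valid post-grant sequence is proc-A, proc-B, proc-F, proc-H, proc-I, proc-C, proc-E.
Key observation: with (3, 0) left after the transfer, proc-A can run at once — the state stays safe.
Step-by-step check of the post-grant state:
  pool = (3, 0)
  proc-A needs (2, 0) <= (3, 0) -> finishes; pool += (1, 3) = (4, 3)
  proc-B needs (4, 1) <= (4, 3) -> finishes; pool += (0, 3) = (4, 6)
  proc-F needs (4, 5) <= (4, 6) -> finishes; pool += (2, 1) = (6, 7)
  proc-H needs (1, 3) <= (6, 7) -> finishes; pool += (0, 1) = (6, 8)
  proc-I needs (5, 7) <= (6, 8) -> finishes; pool += (1, 3) = (7, 11)
  proc-C needs (4, 11) <= (7, 11) -> finishes; pool += (2, 0) = (9, 11)
  proc-E needs (9, 1) <= (9, 11) -> finishes; pool += (2, 0) = (11, 11)


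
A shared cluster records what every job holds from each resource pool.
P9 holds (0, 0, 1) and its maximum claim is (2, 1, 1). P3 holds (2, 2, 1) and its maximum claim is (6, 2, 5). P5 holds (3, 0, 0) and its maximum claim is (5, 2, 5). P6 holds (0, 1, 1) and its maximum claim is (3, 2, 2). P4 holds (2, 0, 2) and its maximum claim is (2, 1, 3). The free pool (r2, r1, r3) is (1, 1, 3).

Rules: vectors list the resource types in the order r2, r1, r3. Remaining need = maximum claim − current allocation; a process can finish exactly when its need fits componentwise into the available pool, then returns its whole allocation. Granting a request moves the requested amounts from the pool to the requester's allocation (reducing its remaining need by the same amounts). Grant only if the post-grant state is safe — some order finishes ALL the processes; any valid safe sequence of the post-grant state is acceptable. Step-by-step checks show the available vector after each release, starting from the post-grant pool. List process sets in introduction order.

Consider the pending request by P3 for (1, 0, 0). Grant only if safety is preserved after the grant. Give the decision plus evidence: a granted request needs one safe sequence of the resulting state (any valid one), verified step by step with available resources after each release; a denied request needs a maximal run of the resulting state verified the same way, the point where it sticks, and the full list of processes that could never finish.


DENY. Granting would leave the state unsafe.
Key observation: after P4, P9 the pool peaks at (2, 1, 6), and each blocked process is short somewhere: P3 on r2; P5 on r1; P6 on r2.
On the post-grant state, P4, P9 is a maximal run — nothing extends it. Verifying each step:
  pool = (0, 1, 3)
  P4 needs (0, 1, 1) <= (0, 1, 3) -> finishes; pool += (2, 0, 2) = (2, 1, 5)
  P9 needs (2, 1, 0) <= (2, 1, 5) -> finishes; pool += (0, 0, 1) = (2, 1, 6)
  P3 still needs (3, 0, 4) but only (2, 1, 6) is free — short on r2
  P5 still needs (2, 2, 5) but only (2, 1, 6) is free — short on r1
  P6 still needs (3, 1, 1) but only (2, 1, 6) is free — short on r2
Processes that could never finish after the grant: P3, P5 and P6.


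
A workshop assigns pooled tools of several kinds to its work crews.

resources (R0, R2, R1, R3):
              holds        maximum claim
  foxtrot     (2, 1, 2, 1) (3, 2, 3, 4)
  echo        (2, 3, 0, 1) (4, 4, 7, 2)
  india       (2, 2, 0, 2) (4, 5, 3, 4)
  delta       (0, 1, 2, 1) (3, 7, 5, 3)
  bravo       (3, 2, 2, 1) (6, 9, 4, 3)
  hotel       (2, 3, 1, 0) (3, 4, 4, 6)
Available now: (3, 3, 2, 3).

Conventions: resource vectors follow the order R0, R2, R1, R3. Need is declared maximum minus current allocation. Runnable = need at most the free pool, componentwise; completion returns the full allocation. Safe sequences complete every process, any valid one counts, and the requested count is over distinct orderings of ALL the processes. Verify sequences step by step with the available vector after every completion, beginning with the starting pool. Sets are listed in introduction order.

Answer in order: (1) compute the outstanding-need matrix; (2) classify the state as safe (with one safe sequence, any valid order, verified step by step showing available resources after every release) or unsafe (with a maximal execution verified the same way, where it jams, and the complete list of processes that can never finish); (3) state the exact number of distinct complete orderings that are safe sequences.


(1) Remaining need (order R0, R2, R1, R3):
  foxtrot: (1, 1, 1, 3)
  echo: (2, 1, 7, 1)
  india: (2, 3, 3, 2)
  delta: (3, 6, 3, 2)
  bravo: (3, 7, 2, 2)
  hotel: (1, 1, 3, 6)
(2) SAFE, for example via the order foxtrot, india, hotel, bravo, echo, delta.
Key observation: the first exact fit in this order is foxtrot — it needs (1, 1, 1, 3) with (3, 3, 2, 3) free, meeting a requested resource to the last unit.
Check, step by step:
  pool = (3, 3, 2, 3)
  run foxtrot (needs (1, 1, 1, 3), free (3, 3, 2, 3)); after release of (2, 1, 2, 1) the pool is (5, 4, 4, 4)
  run india (needs (2, 3, 3, 2), free (5, 4, 4, 4)); after release of (2, 2, 0, 2) the pool is (7, 6, 4, 6)
  run hotel (needs (1, 1, 3, 6), free (7, 6, 4, 6)); after release of (2, 3, 1, 0) the pool is (9, 9, 5, 6)
  run bravo (needs (3, 7, 2, 2), free (9, 9, 5, 6)); after release of (3, 2, 2, 1) the pool is (12, 11, 7, 7)
  run echo (needs (2, 1, 7, 1), free (12, 11, 7, 7)); after release of (2, 3, 0, 1) the pool is (14, 14, 7, 8)
  run delta (needs (3, 6, 3, 2), free (14, 14, 7, 8)); after release of (0, 1, 2, 1) the pool is (14, 15, 9, 9)
(3) The exact count: 8 of the possible complete orderings are safe sequences.


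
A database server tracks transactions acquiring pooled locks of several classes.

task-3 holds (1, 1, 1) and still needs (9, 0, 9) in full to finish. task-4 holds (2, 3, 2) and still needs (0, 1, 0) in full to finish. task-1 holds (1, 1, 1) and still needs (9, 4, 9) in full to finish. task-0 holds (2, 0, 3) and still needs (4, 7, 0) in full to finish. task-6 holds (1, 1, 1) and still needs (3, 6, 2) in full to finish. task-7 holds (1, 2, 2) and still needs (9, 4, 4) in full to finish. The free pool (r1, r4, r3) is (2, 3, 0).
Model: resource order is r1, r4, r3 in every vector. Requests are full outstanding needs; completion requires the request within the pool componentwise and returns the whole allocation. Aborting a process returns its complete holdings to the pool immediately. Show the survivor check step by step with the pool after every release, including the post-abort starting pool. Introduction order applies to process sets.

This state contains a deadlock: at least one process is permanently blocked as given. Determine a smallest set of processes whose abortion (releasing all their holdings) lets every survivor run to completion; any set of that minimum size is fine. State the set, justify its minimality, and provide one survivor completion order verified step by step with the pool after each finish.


Abort task-1 and task-7.
Key observation: the returned (2, 3, 3) from task-1 and task-7 is what brings task-3 — unrunnable before, under any order — into play at step 4.
Minimality, checking each single-abort alternative: task-3 alone leaves task-1 blocked (short on r1 and r3); task-4 alone leaves task-3 blocked (short on r1 and r3); task-1 alone leaves task-3 blocked (short on r1 and r3); task-0 alone leaves task-3 blocked (short on r1 and r3); task-6 alone leaves task-3 blocked (short on r1 and r3); task-7 alone leaves task-3 blocked (short on r1 and r3).
Survivors finish in the order: task-6, task-4, task-0, task-3. Verifying each step (pool after the aborts first):
  pool = (4, 6, 3)
  run task-6 (needs (3, 6, 2), free (4, 6, 3)); after release of (1, 1, 1) the pool is (5, 7, 4)
  run task-4 (needs (0, 1, 0), free (5, 7, 4)); after release of (2, 3, 2) the pool is (7, 10, 6)
  run task-0 (needs (4, 7, 0), free (7, 10, 6)); after release of (2, 0, 3) the pool is (9, 10, 9)
  run task-3 (needs (9, 0, 9), free (9, 10, 9)); after release of (1, 1, 1) the pool is (10, 11, 10)


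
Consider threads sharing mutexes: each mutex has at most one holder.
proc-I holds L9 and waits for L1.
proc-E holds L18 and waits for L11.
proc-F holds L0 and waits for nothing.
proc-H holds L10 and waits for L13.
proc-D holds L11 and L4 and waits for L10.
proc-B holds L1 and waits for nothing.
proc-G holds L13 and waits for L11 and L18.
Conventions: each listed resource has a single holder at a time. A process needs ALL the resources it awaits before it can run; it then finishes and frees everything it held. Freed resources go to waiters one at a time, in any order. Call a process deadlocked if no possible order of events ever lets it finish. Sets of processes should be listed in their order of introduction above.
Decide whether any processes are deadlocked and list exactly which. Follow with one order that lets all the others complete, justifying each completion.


Deadlocked: proc-E, proc-H, proc-D and proc-G.
Key observation: the wait chain closes on itself along proc-E -> proc-D -> proc-H -> proc-G -> proc-E; no other process is dragged down with it.
One completion order for the rest: proc-B, proc-F, proc-I.
Check, step by step:
  run proc-B (it waits on nothing); releases L1
  run proc-F (it waits on nothing); releases L0
  run proc-I (all its waits — L1 — are resolved); releases L9


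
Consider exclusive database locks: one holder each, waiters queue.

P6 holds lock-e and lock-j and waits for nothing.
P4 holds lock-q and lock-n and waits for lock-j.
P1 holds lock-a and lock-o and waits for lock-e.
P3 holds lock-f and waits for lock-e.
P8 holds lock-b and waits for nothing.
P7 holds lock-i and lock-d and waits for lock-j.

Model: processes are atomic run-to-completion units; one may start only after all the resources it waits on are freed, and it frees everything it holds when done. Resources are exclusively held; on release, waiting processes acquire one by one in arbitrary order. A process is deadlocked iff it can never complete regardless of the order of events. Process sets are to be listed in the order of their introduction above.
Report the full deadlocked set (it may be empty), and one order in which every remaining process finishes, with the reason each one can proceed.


No process is deadlocked.
Key observation: all waits point, directly or indirectly, at processes that can finish, so nothing is permanently blocked.
The rest can finish in the order P8, P6, P4, P7, P3, P1.
Check, step by step:
  run P8 (it waits on nothing); releases lock-b
  run P6 (it waits on nothing); releases lock-e and lock-j
  P4: everything it awaited (lock-j) is free; runs, freeing lock-q and lock-n
  P7: everything it awaited (lock-j) is free; runs, freeing lock-i and lock-d
  P3: everything it awaited (lock-e) is free; runs, freeing lock-f
  P1: everything it awaited (lock-e) is free; runs, freeing lock-a and lock-o


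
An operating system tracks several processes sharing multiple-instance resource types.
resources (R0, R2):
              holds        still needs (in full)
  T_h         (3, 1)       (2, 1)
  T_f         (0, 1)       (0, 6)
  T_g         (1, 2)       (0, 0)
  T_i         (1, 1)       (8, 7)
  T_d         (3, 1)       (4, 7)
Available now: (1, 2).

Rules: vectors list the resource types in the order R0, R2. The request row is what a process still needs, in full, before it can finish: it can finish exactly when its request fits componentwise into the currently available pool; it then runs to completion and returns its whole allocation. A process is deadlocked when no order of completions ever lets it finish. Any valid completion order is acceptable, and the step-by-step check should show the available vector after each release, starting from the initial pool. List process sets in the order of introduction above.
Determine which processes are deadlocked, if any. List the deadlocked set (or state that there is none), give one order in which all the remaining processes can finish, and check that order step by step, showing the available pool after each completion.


The deadlocked set is T_f, T_i and T_d.
Key observation: the pool after T_g, T_h is (5, 5); every surviving request exceeds it in R2, so progress ends there.
One completion order for the rest: T_g, T_h. Verifying each step:
  pool = (1, 2)
  T_g: need (0, 0) fits (1, 2); releases (1, 2), pool now (2, 4)
  T_h: need (2, 1) fits (2, 4); releases (3, 1), pool now (5, 5)
The blocked processes can never fit:
  T_f still needs (0, 6) but only (5, 5) is free — short on R2
  T_i still needs (8, 7) but only (5, 5) is free — short on R0 and R2
  T_d still needs (4, 7) but only (5, 5) is free — short on R2


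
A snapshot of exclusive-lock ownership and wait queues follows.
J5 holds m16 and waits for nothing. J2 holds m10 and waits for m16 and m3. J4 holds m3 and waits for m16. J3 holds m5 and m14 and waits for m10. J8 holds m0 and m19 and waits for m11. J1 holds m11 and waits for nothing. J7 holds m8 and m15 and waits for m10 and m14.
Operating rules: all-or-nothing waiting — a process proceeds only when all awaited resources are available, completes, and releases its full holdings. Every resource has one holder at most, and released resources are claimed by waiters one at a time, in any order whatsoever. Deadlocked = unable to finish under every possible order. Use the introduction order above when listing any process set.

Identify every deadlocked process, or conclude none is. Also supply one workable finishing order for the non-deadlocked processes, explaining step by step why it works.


Nothing here is deadlocked.
Key observation: although several processes wait, no cycle exists — each chain bottoms out at a free runner.
One completion order for the rest: J5, J4, J2, J3, J1, J8, J7.
Step-by-step check:
  run J5 (it waits on nothing); releases m16
  J4 waits on m16 — all released -> runs and releases m3
  J2 waits on m16 and m3 — all released -> runs and releases m10
  J3 waits on m10 — all released -> runs and releases m5 and m14
  run J1 (it waits on nothing); releases m11
  J8 waits on m11 — all released -> runs and releases m0 and m19
  J7 waits on m10 and m14 — all released -> runs and releases m8 and m15


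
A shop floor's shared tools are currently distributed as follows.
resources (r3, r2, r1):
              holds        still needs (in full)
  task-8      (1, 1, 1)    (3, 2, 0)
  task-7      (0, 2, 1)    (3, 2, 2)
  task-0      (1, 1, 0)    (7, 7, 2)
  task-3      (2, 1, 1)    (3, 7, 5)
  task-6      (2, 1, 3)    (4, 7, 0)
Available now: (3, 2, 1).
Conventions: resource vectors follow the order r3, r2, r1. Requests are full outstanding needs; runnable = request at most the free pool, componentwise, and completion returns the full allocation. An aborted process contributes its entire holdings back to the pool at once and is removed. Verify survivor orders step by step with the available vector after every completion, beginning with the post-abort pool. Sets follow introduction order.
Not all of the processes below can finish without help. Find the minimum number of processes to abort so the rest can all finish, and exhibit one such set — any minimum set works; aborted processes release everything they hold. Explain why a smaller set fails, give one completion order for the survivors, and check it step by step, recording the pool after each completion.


The answer: abort task-0 and task-3.
Key observation: aborting task-0 and task-3 returns (3, 2, 1), and task-6 — hopeless before — runs at step 3 with the returned capacity in the pool.
Why nothing smaller works — every single abort fails: task-8 alone leaves task-0 blocked (short on r3 and r2); task-7 alone leaves task-0 blocked (short on r3 and r2); task-0 alone leaves task-3 blocked (short on r2 and r1); task-3 alone leaves task-0 blocked (short on r3 and r2); task-6 alone leaves task-0 blocked (short on r3 and r2).
One survivor order: task-7, task-8, task-6. Check, step by step (post-abort pool first):
  pool = (6, 4, 2)
  task-7: need (3, 2, 2) fits (6, 4, 2); releases (0, 2, 1), pool now (6, 6, 3)
  task-8: need (3, 2, 0) fits (6, 6, 3); releases (1, 1, 1), pool now (7, 7, 4)
  task-6: need (4, 7, 0) fits (7, 7, 4); releases (2, 1, 3), pool now (9, 8, 7)


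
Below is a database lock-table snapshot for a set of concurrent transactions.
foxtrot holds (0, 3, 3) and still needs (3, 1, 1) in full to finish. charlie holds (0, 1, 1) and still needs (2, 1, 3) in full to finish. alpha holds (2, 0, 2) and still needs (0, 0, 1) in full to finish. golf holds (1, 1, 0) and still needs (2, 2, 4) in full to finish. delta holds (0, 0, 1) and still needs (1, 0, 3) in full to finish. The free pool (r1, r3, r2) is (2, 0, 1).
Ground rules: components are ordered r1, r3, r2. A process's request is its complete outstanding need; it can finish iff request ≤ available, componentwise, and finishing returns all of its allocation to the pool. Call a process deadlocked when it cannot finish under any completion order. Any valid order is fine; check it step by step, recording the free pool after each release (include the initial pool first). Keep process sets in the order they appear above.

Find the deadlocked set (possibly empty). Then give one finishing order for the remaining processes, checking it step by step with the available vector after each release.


Deadlocked: foxtrot, charlie and golf.
Key observation: r3 is the bottleneck — with alpha, delta done the pool holds (4, 0, 4), short of every remaining need.
The rest can finish in the order alpha, delta. Walking it through:
  pool = (2, 0, 1)
  alpha: need (0, 0, 1) fits (2, 0, 1); releases (2, 0, 2), pool now (4, 0, 3)
  delta: need (1, 0, 3) fits (4, 0, 3); releases (0, 0, 1), pool now (4, 0, 4)
The stuck group stays short no matter what:
  blocked: foxtrot wants (3, 1, 1), pool (4, 0, 4) — not enough r3
  blocked: charlie wants (2, 1, 3), pool (4, 0, 4) — not enough r3
  blocked: golf wants (2, 2, 4), pool (4, 0, 4) — not enough r3


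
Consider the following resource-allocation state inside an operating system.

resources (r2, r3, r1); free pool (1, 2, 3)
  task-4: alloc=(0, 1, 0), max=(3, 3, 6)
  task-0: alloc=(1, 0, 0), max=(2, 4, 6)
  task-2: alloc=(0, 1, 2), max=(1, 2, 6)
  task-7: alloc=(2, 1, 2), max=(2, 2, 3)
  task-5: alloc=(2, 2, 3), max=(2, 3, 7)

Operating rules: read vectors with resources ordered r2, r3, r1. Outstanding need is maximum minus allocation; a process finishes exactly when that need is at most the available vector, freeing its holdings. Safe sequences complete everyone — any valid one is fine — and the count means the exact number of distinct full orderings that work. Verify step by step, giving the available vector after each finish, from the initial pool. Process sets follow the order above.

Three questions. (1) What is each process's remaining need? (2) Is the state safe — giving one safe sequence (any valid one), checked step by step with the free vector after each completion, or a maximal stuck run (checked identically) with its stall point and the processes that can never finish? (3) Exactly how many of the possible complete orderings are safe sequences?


(1) Need matrix, components ordered r2, r3, r1:
  task-4: (3, 2, 6)
  task-0: (1, 4, 6)
  task-2: (1, 1, 4)
  task-7: (0, 1, 1)
  task-5: (0, 1, 4)
(2) SAFE. One safe sequence: task-7, task-5, task-2, task-4, task-0.
Key observation: the order never hits an exact fit; task-7 is the first step at the minimum slack of 1 on its requested resources ((0, 1, 1), (1, 2, 3) free).
Step-by-step check:
  pool = (1, 2, 3)
  run task-7 (needs (0, 1, 1), free (1, 2, 3)); after release of (2, 1, 2) the pool is (3, 3, 5)
  run task-5 (needs (0, 1, 4), free (3, 3, 5)); after release of (2, 2, 3) the pool is (5, 5, 8)
  run task-2 (needs (1, 1, 4), free (5, 5, 8)); after release of (0, 1, 2) the pool is (5, 6, 10)
  run task-4 (needs (3, 2, 6), free (5, 6, 10)); after release of (0, 1, 0) the pool is (5, 7, 10)
  run task-0 (needs (1, 4, 6), free (5, 7, 10)); after release of (1, 0, 0) the pool is (6, 7, 10)
(3) Precisely 12 of the possible complete orderings are safe sequences.


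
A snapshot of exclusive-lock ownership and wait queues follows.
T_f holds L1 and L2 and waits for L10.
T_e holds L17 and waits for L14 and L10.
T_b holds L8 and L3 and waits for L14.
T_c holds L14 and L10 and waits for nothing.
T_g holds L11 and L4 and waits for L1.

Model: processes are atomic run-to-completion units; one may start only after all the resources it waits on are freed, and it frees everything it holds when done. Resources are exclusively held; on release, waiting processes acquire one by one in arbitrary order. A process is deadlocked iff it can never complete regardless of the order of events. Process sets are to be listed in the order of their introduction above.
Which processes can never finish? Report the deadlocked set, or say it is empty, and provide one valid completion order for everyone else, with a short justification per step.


Nothing here is deadlocked.
Key observation: there is no circular wait here — follow any chain and it reaches a process that is free to run now.
A valid finishing order for the others: T_c, T_f, T_e, T_b, T_g.
Verifying each step:
  T_c: no waits; runs immediately, freeing L14 and L10
  run T_f (all its waits — L10 — are resolved); releases L1 and L2
  run T_e (all its waits — L14 and L10 — are resolved); releases L17
  run T_b (all its waits — L14 — are resolved); releases L8 and L3
  run T_g (all its waits — L1 — are resolved); releases L11 and L4


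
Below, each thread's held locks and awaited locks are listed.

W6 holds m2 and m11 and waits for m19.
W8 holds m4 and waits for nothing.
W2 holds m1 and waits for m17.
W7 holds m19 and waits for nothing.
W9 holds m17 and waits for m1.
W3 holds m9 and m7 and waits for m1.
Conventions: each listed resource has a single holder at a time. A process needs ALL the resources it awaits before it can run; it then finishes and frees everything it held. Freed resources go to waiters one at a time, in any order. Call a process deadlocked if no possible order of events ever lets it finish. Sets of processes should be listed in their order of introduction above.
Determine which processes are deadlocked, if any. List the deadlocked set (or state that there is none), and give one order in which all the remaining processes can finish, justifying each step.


The deadlocked set is W2, W9 and W3.
Key observation: the loop W2 -> W9 -> W2 blocks itself forever; W3 waits into the deadlock from upstream.
A valid finishing order for the others: W7, W8, W6.
Check, step by step:
  W7: no waits; runs immediately, freeing m19
  W8: no waits; runs immediately, freeing m4
  W6 waits on m19 — all released -> runs and releases m2 and m11


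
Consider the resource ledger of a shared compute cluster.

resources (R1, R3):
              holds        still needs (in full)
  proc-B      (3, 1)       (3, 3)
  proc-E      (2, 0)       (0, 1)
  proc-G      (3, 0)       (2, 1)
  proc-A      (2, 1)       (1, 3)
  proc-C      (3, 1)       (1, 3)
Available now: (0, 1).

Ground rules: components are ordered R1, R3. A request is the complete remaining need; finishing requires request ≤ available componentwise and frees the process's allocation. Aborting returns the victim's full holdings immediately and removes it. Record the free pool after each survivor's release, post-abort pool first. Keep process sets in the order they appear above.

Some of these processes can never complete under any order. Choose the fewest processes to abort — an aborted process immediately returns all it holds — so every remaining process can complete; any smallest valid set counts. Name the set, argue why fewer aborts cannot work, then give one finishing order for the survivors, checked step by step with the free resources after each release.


Minimum abort set: proc-B and proc-A.
Key observation: no ordering could ever have run proc-C before the abort of proc-B and proc-A; with (5, 2) back in the pool it fits at step 2.
No one abort is enough; case by case: proc-B alone leaves proc-A blocked (short on R3); proc-E alone leaves proc-B blocked (short on R3); proc-G alone leaves proc-B blocked (short on R3); proc-A alone leaves proc-B blocked (short on R3); proc-C alone leaves proc-B blocked (short on R3).
The survivors complete as proc-E, proc-C, proc-G. Verifying each step (starting from the post-abort pool):
  pool = (5, 3)
  proc-E needs (0, 1) <= (5, 3) -> finishes; pool += (2, 0) = (7, 3)
  proc-C needs (1, 3) <= (7, 3) -> finishes; pool += (3, 1) = (10, 4)
  proc-G needs (2, 1) <= (10, 4) -> finishes; pool += (3, 0) = (13, 4)
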